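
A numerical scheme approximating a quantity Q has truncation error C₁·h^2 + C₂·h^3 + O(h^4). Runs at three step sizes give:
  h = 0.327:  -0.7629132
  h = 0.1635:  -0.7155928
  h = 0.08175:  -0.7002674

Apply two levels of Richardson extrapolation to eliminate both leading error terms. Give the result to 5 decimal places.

First eliminate the h^2 term (factor 2^2 = 4):
  B₁ = (4·(-0.7155928) − (-0.7629132))/3 = -0.6998193
  B₂ = (4·(-0.7002674) − (-0.7155928))/3 = -0.6951589
Then eliminate the h^3 term (factor 2^3 = 8):
  (8·(-0.6951589) − (-0.6998193))/7 = -0.6944931

-0.69449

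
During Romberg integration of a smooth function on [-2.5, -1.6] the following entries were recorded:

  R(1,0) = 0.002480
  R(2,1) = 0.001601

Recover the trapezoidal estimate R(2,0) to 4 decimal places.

0.0018

From R(2,1) = (4·R(2,0) − R(1,0))/3, solve for R(2,0):
4·R(2,0) = 3·0.001601 + 0.002480 = 0.007283
R(2,0) = 0.001821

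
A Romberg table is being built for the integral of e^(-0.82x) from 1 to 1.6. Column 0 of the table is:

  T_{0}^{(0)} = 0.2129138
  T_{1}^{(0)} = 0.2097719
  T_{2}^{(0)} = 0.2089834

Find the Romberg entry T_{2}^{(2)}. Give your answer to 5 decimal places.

T_{1}^{(1)} = (4·0.2097719 − 0.2129138) / 3 = 0.2087246
T_{2}^{(1)} = (4·0.2089834 − 0.2097719) / 3 = 0.2087206
T_{2}^{(2)} = (16·0.2087206 − 0.2087246) / 15 = 0.2087203

0.20872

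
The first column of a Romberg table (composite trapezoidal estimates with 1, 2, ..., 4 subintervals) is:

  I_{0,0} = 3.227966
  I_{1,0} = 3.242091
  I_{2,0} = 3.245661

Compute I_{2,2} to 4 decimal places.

Richardson extrapolation on the trapezoidal column (denominator 4−1=3):
I_{1,1} = (4·3.242091 − 3.227966) / 3 = 3.246799
I_{2,1} = (4·3.245661 − 3.242091) / 3 = 3.246851
I_{2,2} = 3.246851 + (3.246851 − 3.246799)/15 = 3.246854

3.2469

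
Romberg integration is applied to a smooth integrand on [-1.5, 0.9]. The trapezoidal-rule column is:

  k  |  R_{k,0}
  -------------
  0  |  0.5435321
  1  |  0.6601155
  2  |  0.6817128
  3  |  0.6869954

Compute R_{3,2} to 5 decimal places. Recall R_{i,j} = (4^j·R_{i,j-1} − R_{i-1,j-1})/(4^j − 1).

Richardson extrapolation on the trapezoidal column (denominator 4−1=3):
R_{2,1} = (4·0.6817128 − 0.6601155) / 3 = 0.6889119
R_{3,1} = (4·0.6869954 − 0.6817128) / 3 = 0.6887563
R_{3,2} = 0.6887563 + (0.6887563 − 0.6889119)/15 = 0.6887459

0.68875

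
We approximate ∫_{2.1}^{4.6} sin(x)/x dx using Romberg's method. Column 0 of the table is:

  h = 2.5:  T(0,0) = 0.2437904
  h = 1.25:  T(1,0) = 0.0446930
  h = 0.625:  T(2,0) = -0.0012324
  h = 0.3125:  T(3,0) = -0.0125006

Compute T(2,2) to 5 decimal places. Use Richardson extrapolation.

-0.01620

Richardson extrapolation on the trapezoidal column (denominator 4−1=3):
T(1,1) = 0.0446930 + (0.0446930 − 0.2437904)/3 = -0.0216728
T(2,1) = (4·(-0.0012324) − 0.0446930) / 3 = -0.0165409
T(2,2) = -0.0165409 + (-0.0165409 − (-0.0216728))/15 = -0.0161988
(Column j=1 coincides with Simpson's rule on the same nodes.)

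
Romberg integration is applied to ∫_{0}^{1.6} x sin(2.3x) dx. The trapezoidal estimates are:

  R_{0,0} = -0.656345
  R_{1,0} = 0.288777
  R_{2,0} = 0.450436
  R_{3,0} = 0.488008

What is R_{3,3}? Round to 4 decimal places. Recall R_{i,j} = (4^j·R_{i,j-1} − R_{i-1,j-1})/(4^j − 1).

0.5003

R_{1,1} = 0.288777 + (0.288777 − (-0.656345))/3 = 0.603818
R_{2,1} = (4·0.450436 − 0.288777) / 3 = 0.504322
R_{3,1} = 0.488008 + (0.488008 − 0.450436)/3 = 0.500532
R_{2,2} = 0.504322 + (0.504322 − 0.603818)/15 = 0.497689
R_{3,2} = (16·0.500532 − 0.504322) / 15 = 0.500279
R_{3,3} = 0.500279 + (0.500279 − 0.497689)/63 = 0.500320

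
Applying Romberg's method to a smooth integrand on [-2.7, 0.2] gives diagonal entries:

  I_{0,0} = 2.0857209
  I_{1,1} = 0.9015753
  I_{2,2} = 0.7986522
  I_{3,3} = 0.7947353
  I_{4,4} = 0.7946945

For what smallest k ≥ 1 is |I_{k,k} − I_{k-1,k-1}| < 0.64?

|I_{1,1} − I_{0,0}| = 1.1841456 ≥ 0.64
|I_{2,2} − I_{1,1}| = 0.1029231 < 0.64

k = 2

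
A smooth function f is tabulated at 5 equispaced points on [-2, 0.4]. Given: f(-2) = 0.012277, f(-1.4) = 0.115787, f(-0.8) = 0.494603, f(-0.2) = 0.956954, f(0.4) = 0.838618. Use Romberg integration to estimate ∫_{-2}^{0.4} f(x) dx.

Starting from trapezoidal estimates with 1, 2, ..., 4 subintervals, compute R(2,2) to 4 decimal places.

1.2325

R(0,0) (trapezoid, 1 panel, h=2.4000): 1.021074
R(1,0) (trapezoid, 2 panels, h=1.2000): 1.104061
R(2,0) (trapezoid, 4 panels, h=0.6000): 1.195675
R(1,1) = 1.104061 + (1.104061 − 1.021074)/3 = 1.131723
R(2,1) = 1.195675 + (1.195675 − 1.104061)/3 = 1.226213
R(2,2) = 1.226213 + (1.226213 − 1.131723)/15 = 1.232512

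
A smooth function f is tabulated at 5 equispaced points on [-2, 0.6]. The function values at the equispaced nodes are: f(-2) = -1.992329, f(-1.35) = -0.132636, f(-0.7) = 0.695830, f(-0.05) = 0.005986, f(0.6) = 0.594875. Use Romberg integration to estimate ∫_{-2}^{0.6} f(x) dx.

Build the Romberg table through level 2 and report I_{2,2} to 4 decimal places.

-0.1585

I_{0,0} (trapezoid, 1 panel, h=2.6000): -1.816690
I_{1,0} (trapezoid, 2 panels, h=1.3000): -0.003766
I_{2,0} (trapezoid, 4 panels, h=0.6500): -0.084206
I_{1,1} = -0.003766 + (-0.003766 − (-1.816690))/3 = 0.600542
I_{2,1} = -0.084206 + (-0.084206 − (-0.003766))/3 = -0.111019
I_{2,2} = -0.111019 + (-0.111019 − 0.600542)/15 = -0.158456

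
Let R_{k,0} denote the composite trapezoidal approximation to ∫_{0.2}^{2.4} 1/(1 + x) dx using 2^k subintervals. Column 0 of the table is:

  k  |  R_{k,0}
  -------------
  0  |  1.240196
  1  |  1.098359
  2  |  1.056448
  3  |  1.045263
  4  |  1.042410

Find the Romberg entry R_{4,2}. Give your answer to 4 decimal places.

Richardson extrapolation on the trapezoidal column (denominator 4−1=3):
R_{3,1} = (4·1.045263 − 1.056448) / 3 = 1.041535
R_{4,1} = 1.042410 + (1.042410 − 1.045263)/3 = 1.041459
R_{4,2} = (16·1.041459 − 1.041535) / 15 = 1.041454
(Column j=1 coincides with Simpson's rule on the same nodes.)

1.0415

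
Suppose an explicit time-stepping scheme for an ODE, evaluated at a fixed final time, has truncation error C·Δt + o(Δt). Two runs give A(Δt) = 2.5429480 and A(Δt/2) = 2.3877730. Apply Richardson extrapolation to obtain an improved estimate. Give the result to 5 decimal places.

Extrapolated value = (2·A(Δt/2) − A(Δt)) / (2 − 1)
= (2·2.3877730 − 2.5429480) / 1
= 2.2325980 / 1 = 2.2325980

2.23260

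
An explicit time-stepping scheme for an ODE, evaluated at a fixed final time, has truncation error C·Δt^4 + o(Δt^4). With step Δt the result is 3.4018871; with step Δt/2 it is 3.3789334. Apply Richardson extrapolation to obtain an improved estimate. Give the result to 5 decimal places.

The leading error scales as Δt^4; refining by a factor of 2 reduces it by 2^4 = 16.
Extrapolated value = (16·A(Δt/2) − A(Δt)) / (16 − 1)
= (16·3.3789334 − 3.4018871) / 15
= 50.6610473 / 15 = 3.3774032

3.37740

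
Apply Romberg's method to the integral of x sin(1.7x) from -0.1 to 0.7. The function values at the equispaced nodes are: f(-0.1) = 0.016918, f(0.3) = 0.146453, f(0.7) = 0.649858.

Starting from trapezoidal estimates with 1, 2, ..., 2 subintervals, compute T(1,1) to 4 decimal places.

T(0,0) (trapezoid, 1 panel, h=0.8000): 0.266710
T(1,0) (trapezoid, 2 panels, h=0.4000): 0.191936
T(1,1) = 0.191936 + (0.191936 − 0.266710)/3 = 0.167011

0.1670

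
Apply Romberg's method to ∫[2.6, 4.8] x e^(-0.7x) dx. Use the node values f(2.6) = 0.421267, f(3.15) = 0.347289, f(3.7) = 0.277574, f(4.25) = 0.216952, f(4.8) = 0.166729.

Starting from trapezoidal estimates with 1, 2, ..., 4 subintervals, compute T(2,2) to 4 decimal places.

T(0,0) (trapezoid, 1 panel, h=2.2000): 0.646796
T(1,0) (trapezoid, 2 panels, h=1.1000): 0.628729
T(2,0) (trapezoid, 4 panels, h=0.5500): 0.624697
T(1,1) = 0.628729 + (0.628729 − 0.646796)/3 = 0.622707
T(2,1) = 0.624697 + (0.624697 − 0.628729)/3 = 0.623353
T(2,2) = 0.623353 + (0.623353 − 0.622707)/15 = 0.623396

0.6234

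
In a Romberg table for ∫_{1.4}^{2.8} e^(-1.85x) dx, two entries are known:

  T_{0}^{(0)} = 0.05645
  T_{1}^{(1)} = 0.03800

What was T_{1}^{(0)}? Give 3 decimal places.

0.043

From T_{1}^{(1)} = (4·T_{1}^{(0)} − T_{0}^{(0)})/3, solve for T_{1}^{(0)}:
4·T_{1}^{(0)} = 3·0.03800 + 0.05645 = 0.17045
T_{1}^{(0)} = 0.04261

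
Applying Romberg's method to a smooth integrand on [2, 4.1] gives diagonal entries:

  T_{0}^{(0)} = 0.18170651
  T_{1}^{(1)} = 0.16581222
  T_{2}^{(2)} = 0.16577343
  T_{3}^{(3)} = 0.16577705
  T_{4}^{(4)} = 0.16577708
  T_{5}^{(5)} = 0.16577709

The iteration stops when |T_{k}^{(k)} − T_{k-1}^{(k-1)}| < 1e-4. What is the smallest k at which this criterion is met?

|T_{1}^{(1)} − T_{0}^{(0)}| = 0.01589429 ≥ 1e-4
|T_{2}^{(2)} − T_{1}^{(1)}| = 0.00003879 < 1e-4

k = 2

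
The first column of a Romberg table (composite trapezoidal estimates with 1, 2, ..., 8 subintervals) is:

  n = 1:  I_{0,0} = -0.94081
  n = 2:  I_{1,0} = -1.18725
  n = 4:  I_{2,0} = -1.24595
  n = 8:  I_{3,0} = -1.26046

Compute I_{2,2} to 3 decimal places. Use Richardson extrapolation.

-1.265

Richardson extrapolation on the trapezoidal column (denominator 4−1=3):
I_{1,1} = -1.18725 + (-1.18725 − (-0.94081))/3 = -1.26940
I_{2,1} = (4·(-1.24595) − (-1.18725)) / 3 = -1.26552
I_{2,2} = -1.26552 + (-1.26552 − (-1.26940))/15 = -1.26526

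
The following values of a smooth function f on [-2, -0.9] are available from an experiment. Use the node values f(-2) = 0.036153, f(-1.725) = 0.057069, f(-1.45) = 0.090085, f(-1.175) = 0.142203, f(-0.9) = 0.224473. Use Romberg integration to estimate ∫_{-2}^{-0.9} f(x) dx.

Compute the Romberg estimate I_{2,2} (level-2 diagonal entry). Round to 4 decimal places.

0.1134

I_{0,0} (trapezoid, 1 panel, h=1.1000): 0.143344
I_{1,0} (trapezoid, 2 panels, h=0.5500): 0.121219
I_{2,0} (trapezoid, 4 panels, h=0.2750): 0.115409
I_{1,1} = 0.121219 + (0.121219 − 0.143344)/3 = 0.113844
I_{2,1} = 0.115409 + (0.115409 − 0.121219)/3 = 0.113472
I_{2,2} = 0.113472 + (0.113472 − 0.113844)/15 = 0.113447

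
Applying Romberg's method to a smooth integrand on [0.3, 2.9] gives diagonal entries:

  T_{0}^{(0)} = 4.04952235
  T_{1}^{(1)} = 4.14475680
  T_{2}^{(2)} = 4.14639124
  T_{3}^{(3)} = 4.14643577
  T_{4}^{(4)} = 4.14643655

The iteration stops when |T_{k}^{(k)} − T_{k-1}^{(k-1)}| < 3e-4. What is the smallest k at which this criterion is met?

|T_{1}^{(1)} − T_{0}^{(0)}| = 0.09523445 ≥ 3e-4
|T_{2}^{(2)} − T_{1}^{(1)}| = 0.00163444 ≥ 3e-4
|T_{3}^{(3)} − T_{2}^{(2)}| = 0.00004453 < 3e-4

k = 3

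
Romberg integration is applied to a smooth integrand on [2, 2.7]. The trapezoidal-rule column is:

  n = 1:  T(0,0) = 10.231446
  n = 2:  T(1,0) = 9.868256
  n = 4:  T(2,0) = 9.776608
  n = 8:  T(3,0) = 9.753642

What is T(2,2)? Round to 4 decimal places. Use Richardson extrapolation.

9.7460

Richardson extrapolation on the trapezoidal column (denominator 4−1=3):
T(1,1) = (4·9.868256 − 10.231446) / 3 = 9.747193
T(2,1) = (4·9.776608 − 9.868256) / 3 = 9.746059
T(2,2) = (16·9.746059 − 9.747193) / 15 = 9.745983
(Column j=1 coincides with Simpson's rule on the same nodes.)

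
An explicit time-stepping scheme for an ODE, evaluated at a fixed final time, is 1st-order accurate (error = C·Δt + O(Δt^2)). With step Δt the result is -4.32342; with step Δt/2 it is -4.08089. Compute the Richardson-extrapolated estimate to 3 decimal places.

-3.838

The leading error scales as Δt; refining by a factor of 2 reduces it by 2^1 = 2.
Extrapolated value = (2·A(Δt/2) − A(Δt)) / (2 − 1)
= (2·(-4.08089) − (-4.32342)) / 1
= -3.83836 / 1 = -3.83836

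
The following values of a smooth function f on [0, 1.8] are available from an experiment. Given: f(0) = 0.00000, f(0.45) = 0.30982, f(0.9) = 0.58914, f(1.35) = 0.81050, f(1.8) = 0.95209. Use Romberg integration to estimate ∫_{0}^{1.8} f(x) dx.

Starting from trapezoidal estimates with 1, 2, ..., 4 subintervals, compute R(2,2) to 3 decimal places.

0.992

R(0,0) (trapezoid, 1 panel, h=1.8000): 0.85688
R(1,0) (trapezoid, 2 panels, h=0.9000): 0.95867
R(2,0) (trapezoid, 4 panels, h=0.4500): 0.98348
R(1,1) = 0.95867 + (0.95867 − 0.85688)/3 = 0.99260
R(2,1) = 0.98348 + (0.98348 − 0.95867)/3 = 0.99175
R(2,2) = 0.99175 + (0.99175 − 0.99260)/15 = 0.99169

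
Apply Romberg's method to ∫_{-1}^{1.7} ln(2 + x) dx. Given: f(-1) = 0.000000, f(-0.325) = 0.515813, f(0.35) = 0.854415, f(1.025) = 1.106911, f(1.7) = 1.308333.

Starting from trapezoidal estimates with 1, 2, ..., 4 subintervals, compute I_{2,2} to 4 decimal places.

I_{0,0} (trapezoid, 1 panel, h=2.7000): 1.766250
I_{1,0} (trapezoid, 2 panels, h=1.3500): 2.036585
I_{2,0} (trapezoid, 4 panels, h=0.6750): 2.113631
I_{1,1} = 2.036585 + (2.036585 − 1.766250)/3 = 2.126697
I_{2,1} = 2.113631 + (2.113631 − 2.036585)/3 = 2.139313
I_{2,2} = 2.139313 + (2.139313 − 2.126697)/15 = 2.140154

2.1402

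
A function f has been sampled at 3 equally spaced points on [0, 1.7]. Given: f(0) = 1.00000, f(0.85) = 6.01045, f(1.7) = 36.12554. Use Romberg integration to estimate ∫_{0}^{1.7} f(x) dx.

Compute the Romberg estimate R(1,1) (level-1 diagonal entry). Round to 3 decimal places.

R(0,0) (trapezoid, 1 panel, h=1.7000): 31.55671
R(1,0) (trapezoid, 2 panels, h=0.8500): 20.88724
R(1,1) = 20.88724 + (20.88724 − 31.55671)/3 = 17.33075

17.331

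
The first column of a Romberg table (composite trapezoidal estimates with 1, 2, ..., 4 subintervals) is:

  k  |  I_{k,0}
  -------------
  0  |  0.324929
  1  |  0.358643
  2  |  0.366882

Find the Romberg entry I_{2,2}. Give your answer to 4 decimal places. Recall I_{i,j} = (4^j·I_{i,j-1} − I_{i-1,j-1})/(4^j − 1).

0.3696

Richardson extrapolation on the trapezoidal column (denominator 4−1=3):
I_{1,1} = 0.358643 + (0.358643 − 0.324929)/3 = 0.369881
I_{2,1} = (4·0.366882 − 0.358643) / 3 = 0.369628
I_{2,2} = (16·0.369628 − 0.369881) / 15 = 0.369611
(Column j=1 coincides with Simpson's rule on the same nodes.)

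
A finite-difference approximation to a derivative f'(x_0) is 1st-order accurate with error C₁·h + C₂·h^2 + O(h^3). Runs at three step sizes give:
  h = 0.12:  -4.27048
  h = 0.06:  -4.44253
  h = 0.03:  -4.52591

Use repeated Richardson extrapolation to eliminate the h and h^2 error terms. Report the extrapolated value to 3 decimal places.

First eliminate the h term (factor 2^1 = 2):
  B₁ = (2·(-4.44253) − (-4.27048))/1 = -4.61458
  B₂ = (2·(-4.52591) − (-4.44253))/1 = -4.60929
Then eliminate the h^2 term (factor 2^2 = 4):
  (4·(-4.60929) − (-4.61458))/3 = -4.60753

-4.608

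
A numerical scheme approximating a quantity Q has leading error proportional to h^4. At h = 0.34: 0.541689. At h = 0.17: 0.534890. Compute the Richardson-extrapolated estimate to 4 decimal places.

The leading error scales as h^4; refining by a factor of 2 reduces it by 2^4 = 16.
Extrapolated value = (16·A(h/2) − A(h)) / (16 − 1)
= (16·0.534890 − 0.541689) / 15
= 8.016551 / 15 = 0.534437

0.5344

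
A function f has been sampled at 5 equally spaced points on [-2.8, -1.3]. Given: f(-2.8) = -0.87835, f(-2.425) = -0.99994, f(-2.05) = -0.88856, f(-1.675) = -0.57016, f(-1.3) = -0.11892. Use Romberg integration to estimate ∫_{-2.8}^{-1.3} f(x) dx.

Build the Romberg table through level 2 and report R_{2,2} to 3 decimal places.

R_{0,0} (trapezoid, 1 panel, h=1.5000): -0.74795
R_{1,0} (trapezoid, 2 panels, h=0.7500): -1.04040
R_{2,0} (trapezoid, 4 panels, h=0.3750): -1.10899
R_{1,1} = -1.04040 + (-1.04040 − (-0.74795))/3 = -1.13788
R_{2,1} = -1.10899 + (-1.10899 − (-1.04040))/3 = -1.13185
R_{2,2} = -1.13185 + (-1.13185 − (-1.13788))/15 = -1.13145

-1.131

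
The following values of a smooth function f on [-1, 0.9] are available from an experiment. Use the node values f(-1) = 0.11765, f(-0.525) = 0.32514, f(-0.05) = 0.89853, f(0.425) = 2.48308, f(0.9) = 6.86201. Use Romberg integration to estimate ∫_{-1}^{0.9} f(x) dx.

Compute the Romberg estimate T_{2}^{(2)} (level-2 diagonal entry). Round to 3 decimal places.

3.156

T_{0}^{(0)} (trapezoid, 1 panel, h=1.9000): 6.63068
T_{1}^{(0)} (trapezoid, 2 panels, h=0.9500): 4.16894
T_{2}^{(0)} (trapezoid, 4 panels, h=0.4750): 3.41838
T_{1}^{(1)} = 4.16894 + (4.16894 − 6.63068)/3 = 3.34836
T_{2}^{(1)} = 3.41838 + (3.41838 − 4.16894)/3 = 3.16819
T_{2}^{(2)} = 3.16819 + (3.16819 − 3.34836)/15 = 3.15618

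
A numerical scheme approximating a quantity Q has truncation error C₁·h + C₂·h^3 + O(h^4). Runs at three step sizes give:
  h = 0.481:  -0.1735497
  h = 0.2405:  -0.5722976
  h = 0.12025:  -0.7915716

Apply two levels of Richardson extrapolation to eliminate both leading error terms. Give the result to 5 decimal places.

First eliminate the h term (factor 2^1 = 2):
  B₁ = (2·(-0.5722976) − (-0.1735497))/1 = -0.9710455
  B₂ = (2·(-0.7915716) − (-0.5722976))/1 = -1.0108456
Then eliminate the h^3 term (factor 2^3 = 8):
  (8·(-1.0108456) − (-0.9710455))/7 = -1.0165313

-1.01653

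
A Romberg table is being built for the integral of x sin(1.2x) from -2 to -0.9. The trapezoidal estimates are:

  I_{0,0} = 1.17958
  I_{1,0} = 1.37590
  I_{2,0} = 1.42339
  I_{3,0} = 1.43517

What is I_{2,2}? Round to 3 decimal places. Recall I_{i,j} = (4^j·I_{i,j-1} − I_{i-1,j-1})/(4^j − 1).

1.439

Richardson extrapolation on the trapezoidal column (denominator 4−1=3):
I_{1,1} = (4·1.37590 − 1.17958) / 3 = 1.44134
I_{2,1} = (4·1.42339 − 1.37590) / 3 = 1.43922
I_{2,2} = (16·1.43922 − 1.44134) / 15 = 1.43908
(Column j=1 coincides with Simpson's rule on the same nodes.)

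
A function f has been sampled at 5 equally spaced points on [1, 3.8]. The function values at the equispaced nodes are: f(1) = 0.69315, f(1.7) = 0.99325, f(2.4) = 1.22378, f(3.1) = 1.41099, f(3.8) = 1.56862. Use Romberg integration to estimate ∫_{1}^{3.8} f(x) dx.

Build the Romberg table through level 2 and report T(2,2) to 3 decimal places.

T(0,0) (trapezoid, 1 panel, h=2.8000): 3.16648
T(1,0) (trapezoid, 2 panels, h=1.4000): 3.29653
T(2,0) (trapezoid, 4 panels, h=0.7000): 3.33123
T(1,1) = 3.29653 + (3.29653 − 3.16648)/3 = 3.33988
T(2,1) = 3.33123 + (3.33123 − 3.29653)/3 = 3.34280
T(2,2) = 3.34280 + (3.34280 − 3.33988)/15 = 3.34299

3.343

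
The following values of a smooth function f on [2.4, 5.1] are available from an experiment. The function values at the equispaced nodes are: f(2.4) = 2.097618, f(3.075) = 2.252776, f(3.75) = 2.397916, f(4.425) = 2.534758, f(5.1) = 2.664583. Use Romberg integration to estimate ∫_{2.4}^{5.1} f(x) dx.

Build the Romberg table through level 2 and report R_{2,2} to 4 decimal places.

R_{0,0} (trapezoid, 1 panel, h=2.7000): 6.428971
R_{1,0} (trapezoid, 2 panels, h=1.3500): 6.451672
R_{2,0} (trapezoid, 4 panels, h=0.6750): 6.457422
R_{1,1} = 6.451672 + (6.451672 − 6.428971)/3 = 6.459239
R_{2,1} = 6.457422 + (6.457422 − 6.451672)/3 = 6.459339
R_{2,2} = 6.459339 + (6.459339 − 6.459239)/15 = 6.459346

6.4593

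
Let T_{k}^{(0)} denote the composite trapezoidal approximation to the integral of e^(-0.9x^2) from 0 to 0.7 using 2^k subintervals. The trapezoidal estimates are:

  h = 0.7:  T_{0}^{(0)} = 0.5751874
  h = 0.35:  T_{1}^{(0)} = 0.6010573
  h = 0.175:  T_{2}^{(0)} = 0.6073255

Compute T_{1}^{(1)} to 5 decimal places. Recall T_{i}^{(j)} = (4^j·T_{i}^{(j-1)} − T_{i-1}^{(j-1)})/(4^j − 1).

Richardson extrapolation on the trapezoidal column (denominator 4−1=3):
T_{1}^{(1)} = 0.6010573 + (0.6010573 − 0.5751874)/3 = 0.6096806

0.60968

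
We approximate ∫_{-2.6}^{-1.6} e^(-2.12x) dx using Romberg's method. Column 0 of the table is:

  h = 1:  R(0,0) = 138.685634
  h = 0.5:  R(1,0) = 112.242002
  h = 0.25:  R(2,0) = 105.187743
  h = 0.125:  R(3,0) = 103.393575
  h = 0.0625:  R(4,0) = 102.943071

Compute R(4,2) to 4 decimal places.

Richardson extrapolation on the trapezoidal column (denominator 4−1=3):
R(3,1) = (4·103.393575 − 105.187743) / 3 = 102.795519
R(4,1) = 102.943071 + (102.943071 − 103.393575)/3 = 102.792903
R(4,2) = (16·102.792903 − 102.795519) / 15 = 102.792729

102.7927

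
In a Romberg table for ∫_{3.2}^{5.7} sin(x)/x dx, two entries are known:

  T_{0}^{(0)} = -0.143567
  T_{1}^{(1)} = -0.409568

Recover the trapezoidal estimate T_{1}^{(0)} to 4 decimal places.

From T_{1}^{(1)} = (4·T_{1}^{(0)} − T_{0}^{(0)})/3, solve for T_{1}^{(0)}:
4·T_{1}^{(0)} = 3·(-0.409568) + (-0.143567) = -1.372271
T_{1}^{(0)} = -0.343068

-0.3431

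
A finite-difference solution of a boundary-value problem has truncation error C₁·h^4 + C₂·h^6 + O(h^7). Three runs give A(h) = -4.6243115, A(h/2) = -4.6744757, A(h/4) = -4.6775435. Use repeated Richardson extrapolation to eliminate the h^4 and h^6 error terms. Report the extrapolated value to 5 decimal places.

First eliminate the h^4 term (factor 2^4 = 16):
  B₁ = (16·(-4.6744757) − (-4.6243115))/15 = -4.6778200
  B₂ = (16·(-4.6775435) − (-4.6744757))/15 = -4.6777480
Then eliminate the h^6 term (factor 2^6 = 64):
  (64·(-4.6777480) − (-4.6778200))/63 = -4.6777469

-4.67775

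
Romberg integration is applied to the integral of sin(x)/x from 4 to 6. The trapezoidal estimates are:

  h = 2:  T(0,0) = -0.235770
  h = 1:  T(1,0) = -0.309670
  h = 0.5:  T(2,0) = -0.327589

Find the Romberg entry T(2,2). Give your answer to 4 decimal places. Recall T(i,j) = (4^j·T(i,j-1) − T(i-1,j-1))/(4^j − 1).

-0.3335

T(1,1) = -0.309670 + (-0.309670 − (-0.235770))/3 = -0.334303
T(2,1) = (4·(-0.327589) − (-0.309670)) / 3 = -0.333562
T(2,2) = (16·(-0.333562) − (-0.334303)) / 15 = -0.333513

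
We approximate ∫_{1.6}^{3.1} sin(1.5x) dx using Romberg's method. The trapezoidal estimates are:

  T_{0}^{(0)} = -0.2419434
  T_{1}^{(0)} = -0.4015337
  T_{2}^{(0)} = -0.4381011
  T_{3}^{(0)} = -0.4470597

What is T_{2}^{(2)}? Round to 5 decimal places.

Richardson extrapolation on the trapezoidal column (denominator 4−1=3):
T_{1}^{(1)} = -0.4015337 + (-0.4015337 − (-0.2419434))/3 = -0.4547305
T_{2}^{(1)} = -0.4381011 + (-0.4381011 − (-0.4015337))/3 = -0.4502902
T_{2}^{(2)} = (16·(-0.4502902) − (-0.4547305)) / 15 = -0.4499942

-0.44999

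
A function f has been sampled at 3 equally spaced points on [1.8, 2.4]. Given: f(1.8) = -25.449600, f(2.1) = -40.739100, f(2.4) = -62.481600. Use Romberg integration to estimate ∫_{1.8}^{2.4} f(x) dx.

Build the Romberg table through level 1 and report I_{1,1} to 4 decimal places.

I_{0,0} (trapezoid, 1 panel, h=0.6000): -26.379360
I_{1,0} (trapezoid, 2 panels, h=0.3000): -25.411410
I_{1,1} = -25.411410 + (-25.411410 − (-26.379360))/3 = -25.088760

-25.0888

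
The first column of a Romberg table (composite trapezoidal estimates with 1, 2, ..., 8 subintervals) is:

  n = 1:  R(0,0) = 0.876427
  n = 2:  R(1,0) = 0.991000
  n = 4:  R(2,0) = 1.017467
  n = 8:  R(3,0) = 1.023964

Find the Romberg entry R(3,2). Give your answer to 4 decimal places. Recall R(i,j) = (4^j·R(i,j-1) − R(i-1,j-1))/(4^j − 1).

Richardson extrapolation on the trapezoidal column (denominator 4−1=3):
R(2,1) = 1.017467 + (1.017467 − 0.991000)/3 = 1.026289
R(3,1) = (4·1.023964 − 1.017467) / 3 = 1.026130
R(3,2) = (16·1.026130 − 1.026289) / 15 = 1.026119

1.0261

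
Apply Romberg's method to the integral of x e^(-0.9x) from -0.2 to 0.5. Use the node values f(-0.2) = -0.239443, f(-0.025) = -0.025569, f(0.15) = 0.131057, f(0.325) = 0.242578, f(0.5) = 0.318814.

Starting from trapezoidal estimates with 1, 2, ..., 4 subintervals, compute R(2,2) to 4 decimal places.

0.0706

R(0,0) (trapezoid, 1 panel, h=0.7000): 0.027780
R(1,0) (trapezoid, 2 panels, h=0.3500): 0.059760
R(2,0) (trapezoid, 4 panels, h=0.1750): 0.067857
R(1,1) = 0.059760 + (0.059760 − 0.027780)/3 = 0.070420
R(2,1) = 0.067857 + (0.067857 − 0.059760)/3 = 0.070556
R(2,2) = 0.070556 + (0.070556 − 0.070420)/15 = 0.070565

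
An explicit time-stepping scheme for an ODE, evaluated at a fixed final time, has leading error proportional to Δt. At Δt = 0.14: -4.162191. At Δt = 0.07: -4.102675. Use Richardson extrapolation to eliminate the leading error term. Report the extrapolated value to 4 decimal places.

-4.0432

The leading error scales as Δt; refining by a factor of 2 reduces it by 2^1 = 2.
Extrapolated value = (2·A(Δt/2) − A(Δt)) / (2 − 1)
= (2·(-4.102675) − (-4.162191)) / 1
= -4.043159 / 1 = -4.043159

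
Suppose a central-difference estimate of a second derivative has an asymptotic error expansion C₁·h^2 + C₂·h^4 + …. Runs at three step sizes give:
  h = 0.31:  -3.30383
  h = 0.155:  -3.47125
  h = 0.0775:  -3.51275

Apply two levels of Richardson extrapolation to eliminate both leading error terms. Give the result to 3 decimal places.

-3.527

First eliminate the h^2 term (factor 2^2 = 4):
  B₁ = (4·(-3.47125) − (-3.30383))/3 = -3.52706
  B₂ = (4·(-3.51275) − (-3.47125))/3 = -3.52658
Then eliminate the h^4 term (factor 2^4 = 16):
  (16·(-3.52658) − (-3.52706))/15 = -3.52655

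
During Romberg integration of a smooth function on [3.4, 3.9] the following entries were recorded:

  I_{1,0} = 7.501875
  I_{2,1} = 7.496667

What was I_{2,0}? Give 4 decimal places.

7.4980

From I_{2,1} = (4·I_{2,0} − I_{1,0})/3, solve for I_{2,0}:
4·I_{2,0} = 3·7.496667 + 7.501875 = 29.991876
I_{2,0} = 7.497969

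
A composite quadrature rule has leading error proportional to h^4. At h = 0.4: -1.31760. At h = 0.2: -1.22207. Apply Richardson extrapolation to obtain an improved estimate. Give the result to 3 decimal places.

Extrapolated value = (16·A(h/2) − A(h)) / (16 − 1)
= (16·(-1.22207) − (-1.31760)) / 15
= -18.23552 / 15 = -1.21570

-1.216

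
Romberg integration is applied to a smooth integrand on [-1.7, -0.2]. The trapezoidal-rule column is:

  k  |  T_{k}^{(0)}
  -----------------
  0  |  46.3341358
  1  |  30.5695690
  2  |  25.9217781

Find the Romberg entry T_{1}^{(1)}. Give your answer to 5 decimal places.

Richardson extrapolation on the trapezoidal column (denominator 4−1=3):
T_{1}^{(1)} = (4·30.5695690 − 46.3341358) / 3 = 25.3147134

25.31471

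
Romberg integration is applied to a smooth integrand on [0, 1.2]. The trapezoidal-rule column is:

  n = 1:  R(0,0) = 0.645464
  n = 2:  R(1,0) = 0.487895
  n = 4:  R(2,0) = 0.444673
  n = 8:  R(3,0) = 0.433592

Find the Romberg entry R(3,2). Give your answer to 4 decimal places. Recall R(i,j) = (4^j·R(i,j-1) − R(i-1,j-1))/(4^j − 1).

0.4299

Richardson extrapolation on the trapezoidal column (denominator 4−1=3):
R(2,1) = (4·0.444673 − 0.487895) / 3 = 0.430266
R(3,1) = (4·0.433592 − 0.444673) / 3 = 0.429898
R(3,2) = (16·0.429898 − 0.430266) / 15 = 0.429873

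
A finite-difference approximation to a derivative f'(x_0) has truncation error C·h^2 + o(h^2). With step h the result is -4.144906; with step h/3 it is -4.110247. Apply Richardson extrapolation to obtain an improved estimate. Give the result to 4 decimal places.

-4.1059

The leading error scales as h^2; refining by a factor of 3 reduces it by 3^2 = 9.
Extrapolated value = (9·A(h/3) − A(h)) / (9 − 1)
= (9·(-4.110247) − (-4.144906)) / 8
= -32.847317 / 8 = -4.105915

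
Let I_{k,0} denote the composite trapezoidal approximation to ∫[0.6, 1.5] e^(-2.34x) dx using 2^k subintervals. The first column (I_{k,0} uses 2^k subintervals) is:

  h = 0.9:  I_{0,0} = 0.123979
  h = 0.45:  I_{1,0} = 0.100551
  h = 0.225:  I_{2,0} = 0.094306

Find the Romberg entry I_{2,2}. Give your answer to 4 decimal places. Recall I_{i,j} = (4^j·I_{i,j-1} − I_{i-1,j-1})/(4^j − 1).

0.0922

Richardson extrapolation on the trapezoidal column (denominator 4−1=3):
I_{1,1} = (4·0.100551 − 0.123979) / 3 = 0.092742
I_{2,1} = 0.094306 + (0.094306 − 0.100551)/3 = 0.092224
I_{2,2} = 0.092224 + (0.092224 − 0.092742)/15 = 0.092189
(Column j=1 coincides with Simpson's rule on the same nodes.)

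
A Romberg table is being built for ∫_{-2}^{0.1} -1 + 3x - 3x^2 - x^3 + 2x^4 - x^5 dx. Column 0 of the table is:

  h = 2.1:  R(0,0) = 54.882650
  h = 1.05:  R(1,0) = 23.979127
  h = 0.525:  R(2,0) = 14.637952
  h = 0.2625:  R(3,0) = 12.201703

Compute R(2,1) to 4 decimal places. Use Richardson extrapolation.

Richardson extrapolation on the trapezoidal column (denominator 4−1=3):
R(2,1) = (4·14.637952 − 23.979127) / 3 = 11.524227

11.5242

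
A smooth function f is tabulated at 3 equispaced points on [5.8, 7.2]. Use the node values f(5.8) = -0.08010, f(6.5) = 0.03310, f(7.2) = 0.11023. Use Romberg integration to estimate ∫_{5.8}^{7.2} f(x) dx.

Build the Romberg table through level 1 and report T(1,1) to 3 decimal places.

T(0,0) (trapezoid, 1 panel, h=1.4000): 0.02109
T(1,0) (trapezoid, 2 panels, h=0.7000): 0.03372
T(1,1) = 0.03372 + (0.03372 − 0.02109)/3 = 0.03793

0.038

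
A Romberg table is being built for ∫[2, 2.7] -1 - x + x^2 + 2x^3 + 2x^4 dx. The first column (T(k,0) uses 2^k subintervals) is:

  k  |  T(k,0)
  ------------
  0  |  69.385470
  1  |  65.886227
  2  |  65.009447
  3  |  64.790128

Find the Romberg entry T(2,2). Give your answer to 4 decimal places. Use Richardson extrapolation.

Richardson extrapolation on the trapezoidal column (denominator 4−1=3):
T(1,1) = 65.886227 + (65.886227 − 69.385470)/3 = 64.719813
T(2,1) = 65.009447 + (65.009447 − 65.886227)/3 = 64.717187
T(2,2) = (16·64.717187 − 64.719813) / 15 = 64.717012
(Column j=1 coincides with Simpson's rule on the same nodes.)

64.7170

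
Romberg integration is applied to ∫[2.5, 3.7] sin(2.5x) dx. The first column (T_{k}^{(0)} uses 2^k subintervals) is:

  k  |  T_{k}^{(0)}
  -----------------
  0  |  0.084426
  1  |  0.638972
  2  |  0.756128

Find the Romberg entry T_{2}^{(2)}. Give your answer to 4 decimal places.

T_{1}^{(1)} = (4·0.638972 − 0.084426) / 3 = 0.823821
T_{2}^{(1)} = (4·0.756128 − 0.638972) / 3 = 0.795180
T_{2}^{(2)} = (16·0.795180 − 0.823821) / 15 = 0.793271

0.7933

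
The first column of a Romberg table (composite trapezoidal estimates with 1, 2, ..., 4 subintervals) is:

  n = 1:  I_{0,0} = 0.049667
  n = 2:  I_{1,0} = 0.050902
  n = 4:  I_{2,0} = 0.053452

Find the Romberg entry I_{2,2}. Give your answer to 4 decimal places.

I_{1,1} = (4·0.050902 − 0.049667) / 3 = 0.051314
I_{2,1} = 0.053452 + (0.053452 − 0.050902)/3 = 0.054302
I_{2,2} = (16·0.054302 − 0.051314) / 15 = 0.054501

0.0545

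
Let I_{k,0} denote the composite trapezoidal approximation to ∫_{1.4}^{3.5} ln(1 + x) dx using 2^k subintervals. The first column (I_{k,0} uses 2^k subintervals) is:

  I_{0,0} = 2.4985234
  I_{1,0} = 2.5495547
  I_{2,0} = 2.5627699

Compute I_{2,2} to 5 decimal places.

Richardson extrapolation on the trapezoidal column (denominator 4−1=3):
I_{1,1} = 2.5495547 + (2.5495547 − 2.4985234)/3 = 2.5665651
I_{2,1} = (4·2.5627699 − 2.5495547) / 3 = 2.5671750
I_{2,2} = (16·2.5671750 − 2.5665651) / 15 = 2.5672157
(Column j=1 coincides with Simpson's rule on the same nodes.)

2.56722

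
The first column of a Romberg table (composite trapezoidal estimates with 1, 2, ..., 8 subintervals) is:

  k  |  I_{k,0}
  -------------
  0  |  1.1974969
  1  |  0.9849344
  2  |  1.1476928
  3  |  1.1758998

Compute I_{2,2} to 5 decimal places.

Richardson extrapolation on the trapezoidal column (denominator 4−1=3):
I_{1,1} = 0.9849344 + (0.9849344 − 1.1974969)/3 = 0.9140802
I_{2,1} = (4·1.1476928 − 0.9849344) / 3 = 1.2019456
I_{2,2} = (16·1.2019456 − 0.9140802) / 15 = 1.2211366

1.22114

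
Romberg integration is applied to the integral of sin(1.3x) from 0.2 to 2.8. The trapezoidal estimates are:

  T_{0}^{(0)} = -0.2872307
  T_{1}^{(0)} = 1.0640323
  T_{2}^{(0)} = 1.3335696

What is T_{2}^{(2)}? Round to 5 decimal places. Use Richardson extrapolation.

Richardson extrapolation on the trapezoidal column (denominator 4−1=3):
T_{1}^{(1)} = 1.0640323 + (1.0640323 − (-0.2872307))/3 = 1.5144533
T_{2}^{(1)} = 1.3335696 + (1.3335696 − 1.0640323)/3 = 1.4234154
T_{2}^{(2)} = (16·1.4234154 − 1.5144533) / 15 = 1.4173462

1.41735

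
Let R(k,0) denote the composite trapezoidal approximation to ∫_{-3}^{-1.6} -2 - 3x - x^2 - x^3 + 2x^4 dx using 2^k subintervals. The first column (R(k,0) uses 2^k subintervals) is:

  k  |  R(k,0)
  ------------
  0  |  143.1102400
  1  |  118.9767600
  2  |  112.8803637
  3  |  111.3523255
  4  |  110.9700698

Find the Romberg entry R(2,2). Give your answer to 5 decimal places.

R(1,1) = 118.9767600 + (118.9767600 − 143.1102400)/3 = 110.9322667
R(2,1) = 112.8803637 + (112.8803637 − 118.9767600)/3 = 110.8482316
R(2,2) = 110.8482316 + (110.8482316 − 110.9322667)/15 = 110.8426293

110.84263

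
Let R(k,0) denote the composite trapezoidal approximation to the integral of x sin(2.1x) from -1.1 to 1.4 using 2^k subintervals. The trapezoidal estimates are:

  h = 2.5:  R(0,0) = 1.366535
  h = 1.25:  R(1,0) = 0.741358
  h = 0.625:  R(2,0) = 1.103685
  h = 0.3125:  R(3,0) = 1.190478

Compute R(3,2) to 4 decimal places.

Richardson extrapolation on the trapezoidal column (denominator 4−1=3):
R(2,1) = (4·1.103685 − 0.741358) / 3 = 1.224461
R(3,1) = 1.190478 + (1.190478 − 1.103685)/3 = 1.219409
R(3,2) = 1.219409 + (1.219409 − 1.224461)/15 = 1.219072

1.2191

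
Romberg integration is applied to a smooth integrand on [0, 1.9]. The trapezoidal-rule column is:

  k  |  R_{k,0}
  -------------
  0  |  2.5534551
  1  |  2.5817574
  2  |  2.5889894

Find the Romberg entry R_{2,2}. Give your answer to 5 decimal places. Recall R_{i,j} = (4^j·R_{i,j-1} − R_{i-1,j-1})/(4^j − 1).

2.59141

Richardson extrapolation on the trapezoidal column (denominator 4−1=3):
R_{1,1} = 2.5817574 + (2.5817574 − 2.5534551)/3 = 2.5911915
R_{2,1} = 2.5889894 + (2.5889894 − 2.5817574)/3 = 2.5914001
R_{2,2} = (16·2.5914001 − 2.5911915) / 15 = 2.5914140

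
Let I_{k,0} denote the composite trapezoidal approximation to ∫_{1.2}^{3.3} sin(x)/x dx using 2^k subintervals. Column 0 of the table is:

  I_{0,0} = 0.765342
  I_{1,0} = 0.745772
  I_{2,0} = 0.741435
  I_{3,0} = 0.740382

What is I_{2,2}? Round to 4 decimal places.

0.7400

Richardson extrapolation on the trapezoidal column (denominator 4−1=3):
I_{1,1} = (4·0.745772 − 0.765342) / 3 = 0.739249
I_{2,1} = (4·0.741435 − 0.745772) / 3 = 0.739989
I_{2,2} = (16·0.739989 − 0.739249) / 15 = 0.740038
(Column j=1 coincides with Simpson's rule on the same nodes.)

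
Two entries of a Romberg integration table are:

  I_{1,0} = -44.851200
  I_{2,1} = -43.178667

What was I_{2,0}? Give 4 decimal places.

From I_{2,1} = (4·I_{2,0} − I_{1,0})/3, solve for I_{2,0}:
4·I_{2,0} = 3·(-43.178667) + (-44.851200) = -174.387201
I_{2,0} = -43.596800

-43.5968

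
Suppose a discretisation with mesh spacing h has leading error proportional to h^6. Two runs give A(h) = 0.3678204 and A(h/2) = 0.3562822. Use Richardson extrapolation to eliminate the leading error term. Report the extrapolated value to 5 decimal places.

0.35610

The leading error scales as h^6; refining by a factor of 2 reduces it by 2^6 = 64.
Extrapolated value = (64·A(h/2) − A(h)) / (64 − 1)
= (64·0.3562822 − 0.3678204) / 63
= 22.4342404 / 63 = 0.3560991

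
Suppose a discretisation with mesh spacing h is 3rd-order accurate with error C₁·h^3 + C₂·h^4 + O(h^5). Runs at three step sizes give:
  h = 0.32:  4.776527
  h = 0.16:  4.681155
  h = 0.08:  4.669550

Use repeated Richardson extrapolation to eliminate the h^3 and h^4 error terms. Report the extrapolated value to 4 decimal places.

First eliminate the h^3 term (factor 2^3 = 8):
  B₁ = (8·4.681155 − 4.776527)/7 = 4.667530
  B₂ = (8·4.669550 − 4.681155)/7 = 4.667892
Then eliminate the h^4 term (factor 2^4 = 16):
  (16·4.667892 − 4.667530)/15 = 4.667916

4.6679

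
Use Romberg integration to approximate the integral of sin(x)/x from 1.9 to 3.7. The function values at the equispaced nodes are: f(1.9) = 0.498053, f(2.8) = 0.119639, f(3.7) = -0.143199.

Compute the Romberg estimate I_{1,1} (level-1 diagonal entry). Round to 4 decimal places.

I_{0,0} (trapezoid, 1 panel, h=1.8000): 0.319369
I_{1,0} (trapezoid, 2 panels, h=0.9000): 0.267359
I_{1,1} = 0.267359 + (0.267359 − 0.319369)/3 = 0.250022

0.2500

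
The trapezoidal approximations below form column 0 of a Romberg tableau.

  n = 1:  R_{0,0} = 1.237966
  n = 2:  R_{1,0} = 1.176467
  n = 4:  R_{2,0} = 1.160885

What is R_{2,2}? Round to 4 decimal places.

Richardson extrapolation on the trapezoidal column (denominator 4−1=3):
R_{1,1} = (4·1.176467 − 1.237966) / 3 = 1.155967
R_{2,1} = (4·1.160885 − 1.176467) / 3 = 1.155691
R_{2,2} = (16·1.155691 − 1.155967) / 15 = 1.155673
(Column j=1 coincides with Simpson's rule on the same nodes.)

1.1557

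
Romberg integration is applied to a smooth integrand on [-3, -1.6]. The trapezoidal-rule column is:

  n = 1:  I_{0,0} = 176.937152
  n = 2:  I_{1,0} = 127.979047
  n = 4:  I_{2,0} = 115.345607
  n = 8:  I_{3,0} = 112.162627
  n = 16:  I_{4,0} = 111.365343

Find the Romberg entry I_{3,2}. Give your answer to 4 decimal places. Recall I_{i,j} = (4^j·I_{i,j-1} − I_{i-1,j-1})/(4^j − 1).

I_{2,1} = (4·115.345607 − 127.979047) / 3 = 111.134460
I_{3,1} = 112.162627 + (112.162627 − 115.345607)/3 = 111.101634
I_{3,2} = (16·111.101634 − 111.134460) / 15 = 111.099446

111.0994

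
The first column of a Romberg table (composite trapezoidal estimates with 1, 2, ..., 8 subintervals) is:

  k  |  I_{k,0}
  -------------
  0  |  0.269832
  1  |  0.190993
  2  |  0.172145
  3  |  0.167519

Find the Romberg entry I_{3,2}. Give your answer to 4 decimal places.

I_{2,1} = 0.172145 + (0.172145 − 0.190993)/3 = 0.165862
I_{3,1} = 0.167519 + (0.167519 − 0.172145)/3 = 0.165977
I_{3,2} = 0.165977 + (0.165977 − 0.165862)/15 = 0.165985

0.1660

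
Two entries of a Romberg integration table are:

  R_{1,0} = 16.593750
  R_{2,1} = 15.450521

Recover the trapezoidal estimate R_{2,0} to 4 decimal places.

From R_{2,1} = (4·R_{2,0} − R_{1,0})/3, solve for R_{2,0}:
4·R_{2,0} = 3·15.450521 + 16.593750 = 62.945313
R_{2,0} = 15.736328

15.7363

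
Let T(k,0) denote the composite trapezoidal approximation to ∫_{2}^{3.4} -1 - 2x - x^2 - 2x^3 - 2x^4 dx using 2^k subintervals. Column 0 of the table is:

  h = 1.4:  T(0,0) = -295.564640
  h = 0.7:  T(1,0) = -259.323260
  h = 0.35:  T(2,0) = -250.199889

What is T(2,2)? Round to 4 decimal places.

Richardson extrapolation on the trapezoidal column (denominator 4−1=3):
T(1,1) = -259.323260 + (-259.323260 − (-295.564640))/3 = -247.242800
T(2,1) = -250.199889 + (-250.199889 − (-259.323260))/3 = -247.158765
T(2,2) = -247.158765 + (-247.158765 − (-247.242800))/15 = -247.153163

-247.1532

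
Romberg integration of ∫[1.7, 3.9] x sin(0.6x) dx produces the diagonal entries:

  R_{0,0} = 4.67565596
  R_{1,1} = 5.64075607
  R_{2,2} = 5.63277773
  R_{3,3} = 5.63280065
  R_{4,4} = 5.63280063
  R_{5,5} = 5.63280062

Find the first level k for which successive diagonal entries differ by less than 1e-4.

k = 3

|R_{1,1} − R_{0,0}| = 0.96510011 ≥ 1e-4
|R_{2,2} − R_{1,1}| = 0.00797834 ≥ 1e-4
|R_{3,3} − R_{2,2}| = 0.00002292 < 1e-4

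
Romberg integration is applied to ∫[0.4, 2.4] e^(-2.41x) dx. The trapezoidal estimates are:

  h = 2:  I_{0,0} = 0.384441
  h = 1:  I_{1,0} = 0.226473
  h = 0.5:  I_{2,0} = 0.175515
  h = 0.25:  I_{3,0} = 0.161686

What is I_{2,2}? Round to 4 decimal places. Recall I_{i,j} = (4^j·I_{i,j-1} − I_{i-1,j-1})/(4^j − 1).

0.1575

I_{1,1} = (4·0.226473 − 0.384441) / 3 = 0.173817
I_{2,1} = (4·0.175515 − 0.226473) / 3 = 0.158529
I_{2,2} = (16·0.158529 − 0.173817) / 15 = 0.157510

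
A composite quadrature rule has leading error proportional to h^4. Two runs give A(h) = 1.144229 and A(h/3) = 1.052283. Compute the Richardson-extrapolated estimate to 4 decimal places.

1.0511

Extrapolated value = (81·A(h/3) − A(h)) / (81 − 1)
= (81·1.052283 − 1.144229) / 80
= 84.090694 / 80 = 1.051134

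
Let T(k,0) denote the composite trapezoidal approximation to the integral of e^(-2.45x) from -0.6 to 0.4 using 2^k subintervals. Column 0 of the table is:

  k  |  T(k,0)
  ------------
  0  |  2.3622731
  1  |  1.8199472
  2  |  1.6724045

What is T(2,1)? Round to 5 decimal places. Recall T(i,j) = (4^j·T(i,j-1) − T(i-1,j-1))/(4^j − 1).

1.62322

Richardson extrapolation on the trapezoidal column (denominator 4−1=3):
T(2,1) = 1.6724045 + (1.6724045 − 1.8199472)/3 = 1.6232236
(Column j=1 coincides with Simpson's rule on the same nodes.)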